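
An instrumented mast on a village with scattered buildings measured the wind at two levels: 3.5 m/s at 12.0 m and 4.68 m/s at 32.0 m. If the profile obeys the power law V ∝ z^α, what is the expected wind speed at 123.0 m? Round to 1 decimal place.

7.0 m/s

First find α: α = ln(V₂/V₁)/ln(z₂/z₁) = ln(4.68/3.5)/ln(32.0/12.0) = 0.29054/0.98083 = 0.2962
Extrapolate from 32.0 m to 123.0 m: V₃ = 4.68 × (123.0/32.0)^0.2962 = 4.68 × 1.4901 = 6.9736 m/s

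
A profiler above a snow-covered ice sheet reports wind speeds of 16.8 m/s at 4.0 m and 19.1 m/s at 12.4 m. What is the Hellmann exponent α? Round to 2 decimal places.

α ≈ 0.11

Power law: V₂/V₁ = (z₂/z₁)^α ⇒ α = ln(V₂/V₁) / ln(z₂/z₁)
α = ln(19.1/16.8) / ln(12.4/4.0) = ln(1.1369) / ln(3.1000)
  = 0.12831 / 1.13140 = 0.11341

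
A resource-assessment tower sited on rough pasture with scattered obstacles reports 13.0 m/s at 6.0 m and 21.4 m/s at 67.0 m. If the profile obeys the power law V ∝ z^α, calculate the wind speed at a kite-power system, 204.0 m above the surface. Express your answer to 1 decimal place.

26.9 m/s

First find α: α = ln(V₂/V₁)/ln(z₂/z₁) = ln(21.4/13.0)/ln(67.0/6.0) = 0.49844/2.41293 = 0.2066
Extrapolate from 67.0 m to 204.0 m: V₃ = 21.4 × (204.0/67.0)^0.2066 = 21.4 × 1.2586 = 26.9341 m/s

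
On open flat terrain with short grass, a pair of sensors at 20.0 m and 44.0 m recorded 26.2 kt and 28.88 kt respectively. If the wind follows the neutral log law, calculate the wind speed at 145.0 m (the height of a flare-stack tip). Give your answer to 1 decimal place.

Log law: V ∝ ln(z/z₀). From the pair, with r = V₁/V₂ = 0.90720,
ln z₀ = (ln z₁ − r·ln z₂)/(1 − r) = (2.9957 − 0.90720×3.7842)/0.09280 = -4.7123 → z₀ = 0.008984 m
V₃ = V₁ · ln(z₃/z₀)/ln(z₁/z₀) = 26.2 × 9.6891/7.7081 = 32.9335 kt

32.9 kt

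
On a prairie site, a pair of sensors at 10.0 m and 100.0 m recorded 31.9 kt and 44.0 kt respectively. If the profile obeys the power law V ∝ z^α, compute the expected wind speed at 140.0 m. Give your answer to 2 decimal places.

First find α: α = ln(V₂/V₁)/ln(z₂/z₁) = ln(44.0/31.9)/ln(100.0/10.0) = 0.32158/2.30259 = 0.1397
Extrapolate from 100.0 m to 140.0 m: V₃ = 44.0 × (140.0/100.0)^0.1397 = 44.0 × 1.0481 = 46.1170 kt

46.12 kt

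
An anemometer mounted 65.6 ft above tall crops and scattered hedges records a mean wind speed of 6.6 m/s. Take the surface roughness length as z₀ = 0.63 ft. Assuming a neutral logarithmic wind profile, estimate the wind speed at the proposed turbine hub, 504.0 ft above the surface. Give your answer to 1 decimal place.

Log law: V(z) ∝ ln(z/z₀), so V₂/V₁ = ln(z₂/z₀) / ln(z₁/z₀).
ln(504.0/0.63) = 6.6846, ln(65.6/0.63) = 4.6456
V₂ = 6.6 × 6.6846/4.6456 = 6.6 × 1.4389 = 9.4968 m/s

9.5 m/s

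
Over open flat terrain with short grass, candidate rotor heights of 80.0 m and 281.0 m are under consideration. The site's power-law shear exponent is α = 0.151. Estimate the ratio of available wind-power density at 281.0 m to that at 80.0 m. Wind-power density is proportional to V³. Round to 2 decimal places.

Speed ratio: V_B/V_A = (z_B/z_A)^α = (281.0/80.0)^0.151 = (3.5125)^0.151 = 1.20889
Power-density ratio: P_B/P_A = (V_B/V_A)³ = (1.20889)³ = 1.76671

1.77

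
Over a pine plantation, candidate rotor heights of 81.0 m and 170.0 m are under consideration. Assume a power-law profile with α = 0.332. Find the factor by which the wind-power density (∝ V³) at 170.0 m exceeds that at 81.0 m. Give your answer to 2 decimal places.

2.09

Speed ratio: V_B/V_A = (z_B/z_A)^α = (170.0/81.0)^0.332 = (2.0988)^0.332 = 1.27906
Power-density ratio: P_B/P_A = (V_B/V_A)³ = (1.27906)³ = 2.09255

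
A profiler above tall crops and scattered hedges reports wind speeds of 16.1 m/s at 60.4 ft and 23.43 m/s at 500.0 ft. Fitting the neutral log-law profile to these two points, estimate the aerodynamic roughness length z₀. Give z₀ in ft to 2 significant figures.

z₀ ≈ 0.58 ft

Log law: V(z) ∝ ln(z/z₀). With r = V₁/V₂ = 16.1/23.43 = 0.68715,
r · ln(z₂/z₀) = ln(z₁/z₀) ⇒ ln z₀ = (ln z₁ − r·ln z₂)/(1 − r)
ln z₀ = (4.10099 − 0.68715×6.21461) / 0.31285 = -0.5415
z₀ = exp(-0.5415) = 0.5819 ft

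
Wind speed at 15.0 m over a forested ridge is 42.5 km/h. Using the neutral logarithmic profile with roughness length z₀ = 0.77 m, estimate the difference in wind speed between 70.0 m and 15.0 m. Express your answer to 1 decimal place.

22.0 km/h

Log law: V₂ = V₁ · ln(z₂/z₀)/ln(z₁/z₀) = 42.5 × 4.5099/2.9694 = 64.5477 km/h
ΔV = 64.5477 − 42.5 = 22.0477 km/h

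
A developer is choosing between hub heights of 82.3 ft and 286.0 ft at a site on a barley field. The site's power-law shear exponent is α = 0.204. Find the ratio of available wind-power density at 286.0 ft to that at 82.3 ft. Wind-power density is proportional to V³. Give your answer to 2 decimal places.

Speed ratio: V_B/V_A = (z_B/z_A)^α = (286.0/82.3)^0.204 = (3.4751)^0.204 = 1.28931
Power-density ratio: P_B/P_A = (V_B/V_A)³ = (1.28931)³ = 2.14324

2.14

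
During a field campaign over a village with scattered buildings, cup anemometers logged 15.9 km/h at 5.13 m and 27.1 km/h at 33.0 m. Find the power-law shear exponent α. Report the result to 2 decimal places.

α ≈ 0.29

Power law: V₂/V₁ = (z₂/z₁)^α ⇒ α = ln(V₂/V₁) / ln(z₂/z₁)
α = ln(27.1/15.9) / ln(33.0/5.13) = ln(1.7044) / ln(6.4327)
  = 0.53321 / 1.86140 = 0.28646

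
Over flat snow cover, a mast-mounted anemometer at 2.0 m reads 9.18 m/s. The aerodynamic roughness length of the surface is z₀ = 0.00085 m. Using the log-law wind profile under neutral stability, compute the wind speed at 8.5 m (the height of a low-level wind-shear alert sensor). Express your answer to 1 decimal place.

Log law: V(z) ∝ ln(z/z₀), so V₂/V₁ = ln(z₂/z₀) / ln(z₁/z₀).
ln(8.5/0.00085) = 9.2103, ln(2.0/0.00085) = 7.7634
V₂ = 9.18 × 9.2103/7.7634 = 9.18 × 1.1864 = 10.8909 m/s

10.9 m/s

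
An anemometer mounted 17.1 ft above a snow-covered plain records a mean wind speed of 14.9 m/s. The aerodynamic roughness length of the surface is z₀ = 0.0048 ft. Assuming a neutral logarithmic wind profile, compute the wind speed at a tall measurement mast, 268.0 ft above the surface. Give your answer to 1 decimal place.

Log law: V(z) ∝ ln(z/z₀), so V₂/V₁ = ln(z₂/z₀) / ln(z₁/z₀).
ln(268.0/0.0048) = 10.9301, ln(17.1/0.0048) = 8.1782
V₂ = 14.9 × 10.9301/8.1782 = 14.9 × 1.3365 = 19.9137 m/s

19.9 m/s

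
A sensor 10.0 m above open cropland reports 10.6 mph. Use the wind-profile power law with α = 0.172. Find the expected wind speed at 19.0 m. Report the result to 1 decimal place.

Power-law profile: V₂ = V₁ · (z₂/z₁)^α
V₂ = 10.6 × (19.0/10.0)^0.172 = 10.6 × (1.9000)^0.172
    = 10.6 × 1.1167 = 11.8373 mph

11.8 mph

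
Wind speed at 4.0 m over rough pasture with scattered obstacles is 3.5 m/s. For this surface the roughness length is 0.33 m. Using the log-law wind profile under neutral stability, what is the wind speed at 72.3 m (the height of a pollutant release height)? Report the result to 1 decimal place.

Log law: V(z) ∝ ln(z/z₀), so V₂/V₁ = ln(z₂/z₀) / ln(z₁/z₀).
ln(72.3/0.33) = 5.3895, ln(4.0/0.33) = 2.4950
V₂ = 3.5 × 5.3895/2.4950 = 3.5 × 2.1602 = 7.5605 m/s

7.6 m/s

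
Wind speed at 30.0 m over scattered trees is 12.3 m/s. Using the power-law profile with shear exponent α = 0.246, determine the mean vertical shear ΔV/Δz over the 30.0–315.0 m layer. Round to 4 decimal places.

0.0338 m/s/m

Power law: V₂ = V₁ · (z₂/z₁)^α = 12.3 × (10.5000)^0.246 = 21.9340 m/s
ΔV/Δz = (21.9340 − 12.3)/(315.0 − 30.0) = 9.6340/285.0000 = 0.03380 m/s/m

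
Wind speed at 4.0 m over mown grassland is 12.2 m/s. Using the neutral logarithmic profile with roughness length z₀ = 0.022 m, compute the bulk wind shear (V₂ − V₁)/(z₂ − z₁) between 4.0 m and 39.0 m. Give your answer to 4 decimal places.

Log law: V₂ = V₁ · ln(z₂/z₀)/ln(z₁/z₀) = 12.2 × 7.4803/5.2030 = 17.5397 m/s
ΔV/Δz = (17.5397 − 12.2)/(39.0 − 4.0) = 5.3397/35.0000 = 0.15256 m/s/m

0.1526 m/s/m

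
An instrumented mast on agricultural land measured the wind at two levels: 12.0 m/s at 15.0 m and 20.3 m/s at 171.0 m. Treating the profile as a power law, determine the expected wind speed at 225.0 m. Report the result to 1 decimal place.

21.5 m/s

First find α: α = ln(V₂/V₁)/ln(z₂/z₁) = ln(20.3/12.0)/ln(171.0/15.0) = 0.52571/2.43361 = 0.2160
Extrapolate from 171.0 m to 225.0 m: V₃ = 20.3 × (225.0/171.0)^0.2160 = 20.3 × 1.0611 = 21.5399 m/s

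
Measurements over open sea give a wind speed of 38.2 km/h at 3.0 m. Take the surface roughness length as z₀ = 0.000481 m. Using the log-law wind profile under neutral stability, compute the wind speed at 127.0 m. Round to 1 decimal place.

Log law: V(z) ∝ ln(z/z₀), so V₂/V₁ = ln(z₂/z₀) / ln(z₁/z₀).
ln(127.0/0.000481) = 12.4838, ln(3.0/0.000481) = 8.7383
V₂ = 38.2 × 12.4838/8.7383 = 38.2 × 1.4286 = 54.5741 km/h

54.6 km/h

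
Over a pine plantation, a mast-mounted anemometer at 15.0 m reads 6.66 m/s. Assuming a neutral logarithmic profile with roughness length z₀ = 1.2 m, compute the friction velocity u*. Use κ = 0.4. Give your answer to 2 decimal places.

u* ≈ 1.05 m/s

Log law: V(z) = (u*/κ) · ln(z/z₀) ⇒ u* = κ · V / ln(z/z₀)
u* = 0.4 × 6.66 / ln(15.0/1.2) = 0.4 × 6.66 / 2.5257
   = 2.6640 / 2.5257 = 1.0547 m/s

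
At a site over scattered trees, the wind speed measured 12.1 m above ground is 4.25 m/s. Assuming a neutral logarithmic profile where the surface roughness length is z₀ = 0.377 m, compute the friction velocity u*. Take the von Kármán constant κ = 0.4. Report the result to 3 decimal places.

Log law: V(z) = (u*/κ) · ln(z/z₀) ⇒ u* = κ · V / ln(z/z₀)
u* = 0.4 × 4.25 / ln(12.1/0.377) = 0.4 × 4.25 / 3.4687
   = 1.7000 / 3.4687 = 0.4901 m/s

u* ≈ 0.490 m/s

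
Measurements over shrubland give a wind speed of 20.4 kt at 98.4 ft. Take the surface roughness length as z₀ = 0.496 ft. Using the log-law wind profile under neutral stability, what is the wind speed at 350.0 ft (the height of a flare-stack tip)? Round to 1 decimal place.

25.3 kt

Log law: V(z) ∝ ln(z/z₀), so V₂/V₁ = ln(z₂/z₀) / ln(z₁/z₀).
ln(350.0/0.496) = 6.5591, ln(98.4/0.496) = 5.2902
V₂ = 20.4 × 6.5591/5.2902 = 20.4 × 1.2399 = 25.2931 kt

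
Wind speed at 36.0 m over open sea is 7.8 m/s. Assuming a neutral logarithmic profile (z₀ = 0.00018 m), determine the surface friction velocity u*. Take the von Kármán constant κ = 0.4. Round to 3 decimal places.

u* ≈ 0.256 m/s

Log law: V(z) = (u*/κ) · ln(z/z₀) ⇒ u* = κ · V / ln(z/z₀)
u* = 0.4 × 7.8 / ln(36.0/0.00018) = 0.4 × 7.8 / 12.2061
   = 3.1200 / 12.2061 = 0.2556 m/s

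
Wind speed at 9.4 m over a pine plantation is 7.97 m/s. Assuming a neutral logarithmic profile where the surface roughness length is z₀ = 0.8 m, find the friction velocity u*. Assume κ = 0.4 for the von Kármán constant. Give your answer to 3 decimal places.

u* ≈ 1.294 m/s

Log law: V(z) = (u*/κ) · ln(z/z₀) ⇒ u* = κ · V / ln(z/z₀)
u* = 0.4 × 7.97 / ln(9.4/0.8) = 0.4 × 7.97 / 2.4639
   = 3.1880 / 2.4639 = 1.2939 m/s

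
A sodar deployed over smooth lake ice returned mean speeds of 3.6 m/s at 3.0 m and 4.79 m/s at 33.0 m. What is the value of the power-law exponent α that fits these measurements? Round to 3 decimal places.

Power law: V₂/V₁ = (z₂/z₁)^α ⇒ α = ln(V₂/V₁) / ln(z₂/z₁)
α = ln(4.79/3.6) / ln(33.0/3.0) = ln(1.3306) / ln(11.0000)
  = 0.28560 / 2.39790 = 0.11910

α ≈ 0.119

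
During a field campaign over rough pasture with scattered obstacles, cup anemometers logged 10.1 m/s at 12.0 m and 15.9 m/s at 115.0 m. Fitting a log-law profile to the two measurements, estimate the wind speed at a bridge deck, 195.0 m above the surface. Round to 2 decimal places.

Log law: V ∝ ln(z/z₀). From the pair, with r = V₁/V₂ = 0.63522,
ln z₀ = (ln z₁ − r·ln z₂)/(1 − r) = (2.4849 − 0.63522×4.7449)/0.36478 = -1.4507 → z₀ = 0.2344 m
V₃ = V₁ · ln(z₃/z₀)/ln(z₁/z₀) = 10.1 × 6.7237/3.9356 = 17.2552 m/s

17.26 m/s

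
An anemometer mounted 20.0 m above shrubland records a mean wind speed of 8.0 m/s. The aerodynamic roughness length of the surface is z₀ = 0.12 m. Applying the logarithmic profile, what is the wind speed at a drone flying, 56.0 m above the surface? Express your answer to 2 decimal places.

9.61 m/s

Log law: V(z) ∝ ln(z/z₀), so V₂/V₁ = ln(z₂/z₀) / ln(z₁/z₀).
ln(56.0/0.12) = 6.1456, ln(20.0/0.12) = 5.1160
V₂ = 8.0 × 6.1456/5.1160 = 8.0 × 1.2013 = 9.6100 m/s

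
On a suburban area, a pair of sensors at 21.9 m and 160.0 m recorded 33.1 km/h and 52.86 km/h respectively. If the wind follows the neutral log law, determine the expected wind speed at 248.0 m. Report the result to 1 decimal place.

Log law: V ∝ ln(z/z₀). From the pair, with r = V₁/V₂ = 0.62618,
ln z₀ = (ln z₁ − r·ln z₂)/(1 − r) = (3.0865 − 0.62618×5.0752)/0.37382 = -0.2448 → z₀ = 0.7829 m
V₃ = V₁ · ln(z₃/z₀)/ln(z₁/z₀) = 33.1 × 5.7582/3.3313 = 57.2146 km/h

57.2 km/h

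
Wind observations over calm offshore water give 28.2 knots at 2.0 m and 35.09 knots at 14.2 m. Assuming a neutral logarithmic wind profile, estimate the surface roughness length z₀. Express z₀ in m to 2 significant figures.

z₀ ≈ 0.00066 m

Log law: V(z) ∝ ln(z/z₀). With r = V₁/V₂ = 28.2/35.09 = 0.80365,
r · ln(z₂/z₀) = ln(z₁/z₀) ⇒ ln z₀ = (ln z₁ − r·ln z₂)/(1 − r)
ln z₀ = (0.69315 − 0.80365×2.65324) / 0.19635 = -7.3293
z₀ = exp(-7.3293) = 0.0006560 m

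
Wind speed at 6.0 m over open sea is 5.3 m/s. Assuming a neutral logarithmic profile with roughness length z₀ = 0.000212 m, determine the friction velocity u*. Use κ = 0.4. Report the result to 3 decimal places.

u* ≈ 0.207 m/s

Log law: V(z) = (u*/κ) · ln(z/z₀) ⇒ u* = κ · V / ln(z/z₀)
u* = 0.4 × 5.3 / ln(6.0/0.000212) = 0.4 × 5.3 / 10.2507
   = 2.1200 / 10.2507 = 0.2068 m/s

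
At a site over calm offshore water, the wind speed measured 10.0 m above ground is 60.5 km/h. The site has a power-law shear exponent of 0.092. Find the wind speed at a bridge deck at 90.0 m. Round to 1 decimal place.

Power-law profile: V₂ = V₁ · (z₂/z₁)^α
V₂ = 60.5 × (90.0/10.0)^0.092 = 60.5 × (9.0000)^0.092
    = 60.5 × 1.2240 = 74.0535 km/h

74.1 km/h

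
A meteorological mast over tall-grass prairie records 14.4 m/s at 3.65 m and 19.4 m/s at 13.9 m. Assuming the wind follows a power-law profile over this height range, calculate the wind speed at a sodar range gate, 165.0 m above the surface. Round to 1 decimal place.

33.7 m/s

First find α: α = ln(V₂/V₁)/ln(z₂/z₁) = ln(19.4/14.4)/ln(13.9/3.65) = 0.29804/1.33716 = 0.2229
Extrapolate from 13.9 m to 165.0 m: V₃ = 19.4 × (165.0/13.9)^0.2229 = 19.4 × 1.7358 = 33.6740 m/s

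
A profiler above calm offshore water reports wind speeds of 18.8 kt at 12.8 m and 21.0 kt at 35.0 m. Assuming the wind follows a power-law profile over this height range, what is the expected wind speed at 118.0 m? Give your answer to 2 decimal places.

24.00 kt

First find α: α = ln(V₂/V₁)/ln(z₂/z₁) = ln(21.0/18.8)/ln(35.0/12.8) = 0.11067/1.00590 = 0.1100
Extrapolate from 35.0 m to 118.0 m: V₃ = 21.0 × (118.0/35.0)^0.1100 = 21.0 × 1.1431 = 24.0042 kt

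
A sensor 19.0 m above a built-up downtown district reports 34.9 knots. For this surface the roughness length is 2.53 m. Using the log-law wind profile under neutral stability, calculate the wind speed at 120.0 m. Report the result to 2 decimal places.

Log law: V(z) ∝ ln(z/z₀), so V₂/V₁ = ln(z₂/z₀) / ln(z₁/z₀).
ln(120.0/2.53) = 3.8593, ln(19.0/2.53) = 2.0162
V₂ = 34.9 × 3.8593/2.0162 = 34.9 × 1.9141 = 66.8025 knots

66.80 knots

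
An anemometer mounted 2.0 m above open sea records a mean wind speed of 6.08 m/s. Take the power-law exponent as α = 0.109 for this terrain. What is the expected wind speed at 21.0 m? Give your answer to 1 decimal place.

7.9 m/s

Power-law profile: V₂ = V₁ · (z₂/z₁)^α
V₂ = 6.08 × (21.0/2.0)^0.109 = 6.08 × (10.5000)^0.109
    = 6.08 × 1.2921 = 7.8562 m/s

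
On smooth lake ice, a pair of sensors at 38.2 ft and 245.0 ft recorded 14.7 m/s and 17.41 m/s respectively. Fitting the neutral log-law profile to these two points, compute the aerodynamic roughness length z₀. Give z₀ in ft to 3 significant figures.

Log law: V(z) ∝ ln(z/z₀). With r = V₁/V₂ = 14.7/17.41 = 0.84434,
r · ln(z₂/z₀) = ln(z₁/z₀) ⇒ ln z₀ = (ln z₁ − r·ln z₂)/(1 − r)
ln z₀ = (3.64284 − 0.84434×5.50126) / 0.15566 = -6.4379
z₀ = exp(-6.4379) = 0.001600 ft

z₀ ≈ 0.00160 ft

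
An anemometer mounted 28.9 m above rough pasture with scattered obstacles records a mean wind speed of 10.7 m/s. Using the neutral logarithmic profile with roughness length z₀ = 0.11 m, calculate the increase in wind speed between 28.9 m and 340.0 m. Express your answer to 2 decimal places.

Log law: V₂ = V₁ · ln(z₂/z₀)/ln(z₁/z₀) = 10.7 × 8.0362/5.5711 = 15.4345 m/s
ΔV = 15.4345 − 10.7 = 4.7345 m/s

4.73 m/s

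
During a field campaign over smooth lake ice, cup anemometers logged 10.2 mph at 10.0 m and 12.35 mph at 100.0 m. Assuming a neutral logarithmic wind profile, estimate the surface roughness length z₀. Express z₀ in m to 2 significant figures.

z₀ ≈ 0.00018 m

Log law: V(z) ∝ ln(z/z₀). With r = V₁/V₂ = 10.2/12.35 = 0.82591,
r · ln(z₂/z₀) = ln(z₁/z₀) ⇒ ln z₀ = (ln z₁ − r·ln z₂)/(1 − r)
ln z₀ = (2.30259 − 0.82591×4.60517) / 0.17409 = -8.6213
z₀ = exp(-8.6213) = 0.0001802 m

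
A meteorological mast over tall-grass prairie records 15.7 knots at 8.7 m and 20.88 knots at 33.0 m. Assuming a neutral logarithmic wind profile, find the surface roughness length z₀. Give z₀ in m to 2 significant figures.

z₀ ≈ 0.15 m

Log law: V(z) ∝ ln(z/z₀). With r = V₁/V₂ = 15.7/20.88 = 0.75192,
r · ln(z₂/z₀) = ln(z₁/z₀) ⇒ ln z₀ = (ln z₁ − r·ln z₂)/(1 − r)
ln z₀ = (2.16332 − 0.75192×3.49651) / 0.24808 = -1.8774
z₀ = exp(-1.8774) = 0.1530 m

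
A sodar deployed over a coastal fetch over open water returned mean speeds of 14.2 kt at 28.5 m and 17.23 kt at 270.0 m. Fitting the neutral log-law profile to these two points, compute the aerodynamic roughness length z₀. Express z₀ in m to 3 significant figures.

z₀ ≈ 0.000756 m

Log law: V(z) ∝ ln(z/z₀). With r = V₁/V₂ = 14.2/17.23 = 0.82414,
r · ln(z₂/z₀) = ln(z₁/z₀) ⇒ ln z₀ = (ln z₁ − r·ln z₂)/(1 − r)
ln z₀ = (3.34990 − 0.82414×5.59842) / 0.17586 = -7.1877
z₀ = exp(-7.1877) = 0.0007558 m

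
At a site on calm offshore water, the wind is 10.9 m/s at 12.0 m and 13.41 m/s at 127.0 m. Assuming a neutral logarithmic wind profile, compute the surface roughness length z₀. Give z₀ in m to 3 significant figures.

Log law: V(z) ∝ ln(z/z₀). With r = V₁/V₂ = 10.9/13.41 = 0.81283,
r · ln(z₂/z₀) = ln(z₁/z₀) ⇒ ln z₀ = (ln z₁ − r·ln z₂)/(1 − r)
ln z₀ = (2.48491 − 0.81283×4.84419) / 0.18717 = -7.7606
z₀ = exp(-7.7606) = 0.0004262 m

z₀ ≈ 0.000426 m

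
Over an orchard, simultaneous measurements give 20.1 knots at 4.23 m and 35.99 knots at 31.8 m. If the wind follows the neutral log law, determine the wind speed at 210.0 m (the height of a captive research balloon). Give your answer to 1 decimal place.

Log law: V ∝ ln(z/z₀). From the pair, with r = V₁/V₂ = 0.55849,
ln z₀ = (ln z₁ − r·ln z₂)/(1 − r) = (1.4422 − 0.55849×3.4595)/0.44151 = -1.1095 → z₀ = 0.3297 m
V₃ = V₁ · ln(z₃/z₀)/ln(z₁/z₀) = 20.1 × 6.4566/2.5517 = 50.8590 knots

50.9 knots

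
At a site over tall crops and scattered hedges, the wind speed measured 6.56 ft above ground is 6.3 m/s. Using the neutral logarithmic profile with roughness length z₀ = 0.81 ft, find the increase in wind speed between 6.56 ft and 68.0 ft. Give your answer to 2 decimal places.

7.04 m/s

Log law: V₂ = V₁ · ln(z₂/z₀)/ln(z₁/z₀) = 6.3 × 4.4302/2.0917 = 13.3434 m/s
ΔV = 13.3434 − 6.3 = 7.0434 m/s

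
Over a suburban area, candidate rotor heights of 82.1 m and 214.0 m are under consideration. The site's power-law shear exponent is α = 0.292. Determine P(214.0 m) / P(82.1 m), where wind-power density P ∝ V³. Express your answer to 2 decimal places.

2.31

Speed ratio: V_B/V_A = (z_B/z_A)^α = (214.0/82.1)^0.292 = (2.6066)^0.292 = 1.32280
Power-density ratio: P_B/P_A = (V_B/V_A)³ = (1.32280)³ = 2.31461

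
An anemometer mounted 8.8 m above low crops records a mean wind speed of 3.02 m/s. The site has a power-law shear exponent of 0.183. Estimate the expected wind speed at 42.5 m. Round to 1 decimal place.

Power-law profile: V₂ = V₁ · (z₂/z₁)^α
V₂ = 3.02 × (42.5/8.8)^0.183 = 3.02 × (4.8295)^0.183
    = 3.02 × 1.3340 = 4.0287 m/s

4.0 m/s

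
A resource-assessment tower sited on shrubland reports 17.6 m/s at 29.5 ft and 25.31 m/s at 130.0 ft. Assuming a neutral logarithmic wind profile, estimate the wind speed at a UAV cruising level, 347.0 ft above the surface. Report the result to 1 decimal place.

30.4 m/s

Log law: V ∝ ln(z/z₀). From the pair, with r = V₁/V₂ = 0.69538,
ln z₀ = (ln z₁ − r·ln z₂)/(1 − r) = (3.3844 − 0.69538×4.8675)/0.30462 = -0.0013 → z₀ = 0.9987 ft
V₃ = V₁ · ln(z₃/z₀)/ln(z₁/z₀) = 17.6 × 5.8506/3.3856 = 30.4138 m/s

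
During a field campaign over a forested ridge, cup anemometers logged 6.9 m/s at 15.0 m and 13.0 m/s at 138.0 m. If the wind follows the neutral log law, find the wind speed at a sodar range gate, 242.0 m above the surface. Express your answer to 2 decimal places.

Log law: V ∝ ln(z/z₀). From the pair, with r = V₁/V₂ = 0.53077,
ln z₀ = (ln z₁ − r·ln z₂)/(1 − r) = (2.7081 − 0.53077×4.9273)/0.46923 = 0.1978 → z₀ = 1.219 m
V₃ = V₁ · ln(z₃/z₀)/ln(z₁/z₀) = 6.9 × 5.2911/2.5102 = 14.5439 m/s

14.54 m/s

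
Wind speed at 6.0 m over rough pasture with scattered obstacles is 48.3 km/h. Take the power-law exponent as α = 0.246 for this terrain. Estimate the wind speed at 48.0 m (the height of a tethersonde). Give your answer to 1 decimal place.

Power-law profile: V₂ = V₁ · (z₂/z₁)^α
V₂ = 48.3 × (48.0/6.0)^0.246 = 48.3 × (8.0000)^0.246
    = 48.3 × 1.6679 = 80.5577 km/h

80.6 km/h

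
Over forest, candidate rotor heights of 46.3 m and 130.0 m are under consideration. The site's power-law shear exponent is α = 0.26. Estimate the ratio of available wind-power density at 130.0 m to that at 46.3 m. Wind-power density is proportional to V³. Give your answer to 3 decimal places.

Speed ratio: V_B/V_A = (z_B/z_A)^α = (130.0/46.3)^0.26 = (2.8078)^0.26 = 1.30790
Power-density ratio: P_B/P_A = (V_B/V_A)³ = (1.30790)³ = 2.23729

2.237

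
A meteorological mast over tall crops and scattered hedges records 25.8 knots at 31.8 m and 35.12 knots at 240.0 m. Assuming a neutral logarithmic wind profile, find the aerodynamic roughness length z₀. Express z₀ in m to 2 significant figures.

z₀ ≈ 0.12 m

Log law: V(z) ∝ ln(z/z₀). With r = V₁/V₂ = 25.8/35.12 = 0.73462,
r · ln(z₂/z₀) = ln(z₁/z₀) ⇒ ln z₀ = (ln z₁ − r·ln z₂)/(1 − r)
ln z₀ = (3.45947 − 0.73462×5.48064) / 0.26538 = -2.1356
z₀ = exp(-2.1356) = 0.1182 m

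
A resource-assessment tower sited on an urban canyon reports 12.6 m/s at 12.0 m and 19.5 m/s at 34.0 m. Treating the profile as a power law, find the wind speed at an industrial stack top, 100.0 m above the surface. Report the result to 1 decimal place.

First find α: α = ln(V₂/V₁)/ln(z₂/z₁) = ln(19.5/12.6)/ln(34.0/12.0) = 0.43672/1.04145 = 0.4193
Extrapolate from 34.0 m to 100.0 m: V₃ = 19.5 × (100.0/34.0)^0.4193 = 19.5 × 1.5721 = 30.6550 m/s

30.7 m/s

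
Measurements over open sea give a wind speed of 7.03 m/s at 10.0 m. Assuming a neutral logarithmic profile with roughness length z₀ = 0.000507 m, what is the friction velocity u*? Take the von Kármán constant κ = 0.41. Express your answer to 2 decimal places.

Log law: V(z) = (u*/κ) · ln(z/z₀) ⇒ u* = κ · V / ln(z/z₀)
u* = 0.41 × 7.03 / ln(10.0/0.000507) = 0.41 × 7.03 / 9.8896
   = 2.8823 / 9.8896 = 0.2914 m/s

u* ≈ 0.29 m/s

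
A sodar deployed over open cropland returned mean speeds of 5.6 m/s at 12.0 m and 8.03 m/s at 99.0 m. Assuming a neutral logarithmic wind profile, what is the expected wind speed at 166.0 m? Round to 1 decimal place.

8.6 m/s

Log law: V ∝ ln(z/z₀). From the pair, with r = V₁/V₂ = 0.69738,
ln z₀ = (ln z₁ − r·ln z₂)/(1 − r) = (2.4849 − 0.69738×4.5951)/0.30262 = -2.3781 → z₀ = 0.09272 m
V₃ = V₁ · ln(z₃/z₀)/ln(z₁/z₀) = 5.6 × 7.4901/4.8630 = 8.6252 m/s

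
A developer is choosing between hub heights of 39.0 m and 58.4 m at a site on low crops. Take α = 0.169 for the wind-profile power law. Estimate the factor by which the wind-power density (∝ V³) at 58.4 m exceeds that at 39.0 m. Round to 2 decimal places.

1.23

Speed ratio: V_B/V_A = (z_B/z_A)^α = (58.4/39.0)^0.169 = (1.4974)^0.169 = 1.07062
Power-density ratio: P_B/P_A = (V_B/V_A)³ = (1.07062)³ = 1.22716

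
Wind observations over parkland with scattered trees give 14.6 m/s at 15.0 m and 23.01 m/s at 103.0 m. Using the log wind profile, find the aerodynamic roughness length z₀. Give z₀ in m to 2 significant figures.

z₀ ≈ 0.53 m

Log law: V(z) ∝ ln(z/z₀). With r = V₁/V₂ = 14.6/23.01 = 0.63451,
r · ln(z₂/z₀) = ln(z₁/z₀) ⇒ ln z₀ = (ln z₁ − r·ln z₂)/(1 − r)
ln z₀ = (2.70805 − 0.63451×4.63473) / 0.36549 = -0.6367
z₀ = exp(-0.6367) = 0.5290 m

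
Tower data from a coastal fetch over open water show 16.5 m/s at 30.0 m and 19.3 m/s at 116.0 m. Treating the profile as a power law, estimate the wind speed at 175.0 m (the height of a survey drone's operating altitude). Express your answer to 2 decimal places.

First find α: α = ln(V₂/V₁)/ln(z₂/z₁) = ln(19.3/16.5)/ln(116.0/30.0) = 0.15674/1.35239 = 0.1159
Extrapolate from 116.0 m to 175.0 m: V₃ = 19.3 × (175.0/116.0)^0.1159 = 19.3 × 1.0488 = 20.2421 m/s

20.24 m/s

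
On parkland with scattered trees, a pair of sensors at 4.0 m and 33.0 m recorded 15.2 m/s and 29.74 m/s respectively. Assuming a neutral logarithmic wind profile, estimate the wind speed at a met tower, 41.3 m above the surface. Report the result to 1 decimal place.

31.3 m/s

Log law: V ∝ ln(z/z₀). From the pair, with r = V₁/V₂ = 0.51110,
ln z₀ = (ln z₁ − r·ln z₂)/(1 − r) = (1.3863 − 0.51110×3.4965)/0.48890 = -0.8197 → z₀ = 0.4406 m
V₃ = V₁ · ln(z₃/z₀)/ln(z₁/z₀) = 15.2 × 4.5406/2.2060 = 31.2859 m/s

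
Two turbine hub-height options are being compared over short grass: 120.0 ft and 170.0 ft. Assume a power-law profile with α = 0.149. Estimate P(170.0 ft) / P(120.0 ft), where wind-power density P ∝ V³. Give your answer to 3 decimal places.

Speed ratio: V_B/V_A = (z_B/z_A)^α = (170.0/120.0)^0.149 = (1.4167)^0.149 = 1.05327
Power-density ratio: P_B/P_A = (V_B/V_A)³ = (1.05327)³ = 1.16847

1.168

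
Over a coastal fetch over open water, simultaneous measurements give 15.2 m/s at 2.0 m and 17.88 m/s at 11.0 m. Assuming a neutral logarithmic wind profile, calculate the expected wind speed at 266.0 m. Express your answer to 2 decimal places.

22.89 m/s

Log law: V ∝ ln(z/z₀). From the pair, with r = V₁/V₂ = 0.85011,
ln z₀ = (ln z₁ − r·ln z₂)/(1 − r) = (0.6931 − 0.85011×2.3979)/0.14989 = -8.9756 → z₀ = 0.0001265 m
V₃ = V₁ · ln(z₃/z₀)/ln(z₁/z₀) = 15.2 × 14.5591/9.6687 = 22.8880 m/s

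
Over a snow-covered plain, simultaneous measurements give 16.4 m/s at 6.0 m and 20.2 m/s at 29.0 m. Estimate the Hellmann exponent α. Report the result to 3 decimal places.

Power law: V₂/V₁ = (z₂/z₁)^α ⇒ α = ln(V₂/V₁) / ln(z₂/z₁)
α = ln(20.2/16.4) / ln(29.0/6.0) = ln(1.2317) / ln(4.8333)
  = 0.20840 / 1.57554 = 0.13227

α ≈ 0.132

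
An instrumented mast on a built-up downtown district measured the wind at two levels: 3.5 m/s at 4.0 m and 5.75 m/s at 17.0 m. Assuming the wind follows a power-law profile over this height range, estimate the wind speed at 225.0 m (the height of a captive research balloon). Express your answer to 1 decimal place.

First find α: α = ln(V₂/V₁)/ln(z₂/z₁) = ln(5.75/3.5)/ln(17.0/4.0) = 0.49644/1.44692 = 0.3431
Extrapolate from 17.0 m to 225.0 m: V₃ = 5.75 × (225.0/17.0)^0.3431 = 5.75 × 2.4259 = 13.9487 m/s

13.9 m/s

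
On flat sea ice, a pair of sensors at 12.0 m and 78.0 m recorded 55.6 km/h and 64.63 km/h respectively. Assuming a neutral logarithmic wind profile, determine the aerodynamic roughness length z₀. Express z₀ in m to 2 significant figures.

Log law: V(z) ∝ ln(z/z₀). With r = V₁/V₂ = 55.6/64.63 = 0.86028,
r · ln(z₂/z₀) = ln(z₁/z₀) ⇒ ln z₀ = (ln z₁ − r·ln z₂)/(1 − r)
ln z₀ = (2.48491 − 0.86028×4.35671) / 0.13972 = -9.0403
z₀ = exp(-9.0403) = 0.0001185 m

z₀ ≈ 0.00012 m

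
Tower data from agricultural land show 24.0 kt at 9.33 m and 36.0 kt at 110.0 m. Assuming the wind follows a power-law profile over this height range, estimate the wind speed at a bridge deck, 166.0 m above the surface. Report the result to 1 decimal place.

38.5 kt

First find α: α = ln(V₂/V₁)/ln(z₂/z₁) = ln(36.0/24.0)/ln(110.0/9.33) = 0.40547/2.46725 = 0.1643
Extrapolate from 110.0 m to 166.0 m: V₃ = 36.0 × (166.0/110.0)^0.1643 = 36.0 × 1.0700 = 38.5188 kt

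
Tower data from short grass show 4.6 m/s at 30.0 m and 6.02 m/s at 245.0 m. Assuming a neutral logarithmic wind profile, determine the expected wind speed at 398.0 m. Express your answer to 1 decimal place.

Log law: V ∝ ln(z/z₀). From the pair, with r = V₁/V₂ = 0.76412,
ln z₀ = (ln z₁ − r·ln z₂)/(1 − r) = (3.4012 − 0.76412×5.5013)/0.23588 = -3.4018 → z₀ = 0.03331 m
V₃ = V₁ · ln(z₃/z₀)/ln(z₁/z₀) = 4.6 × 9.3883/6.8030 = 6.3481 m/s

6.3 m/s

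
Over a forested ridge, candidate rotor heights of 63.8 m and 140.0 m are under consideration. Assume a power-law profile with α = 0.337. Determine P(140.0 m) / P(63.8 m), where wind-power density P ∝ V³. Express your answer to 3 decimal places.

Speed ratio: V_B/V_A = (z_B/z_A)^α = (140.0/63.8)^0.337 = (2.1944)^0.337 = 1.30323
Power-density ratio: P_B/P_A = (V_B/V_A)³ = (1.30323)³ = 2.21341

2.213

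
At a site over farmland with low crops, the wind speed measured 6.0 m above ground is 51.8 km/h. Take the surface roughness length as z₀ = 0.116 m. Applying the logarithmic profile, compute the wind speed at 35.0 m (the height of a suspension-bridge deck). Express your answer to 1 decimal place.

75.0 km/h

Log law: V(z) ∝ ln(z/z₀), so V₂/V₁ = ln(z₂/z₀) / ln(z₁/z₀).
ln(35.0/0.116) = 5.7095, ln(6.0/0.116) = 3.9459
V₂ = 51.8 × 5.7095/3.9459 = 51.8 × 1.4469 = 74.9515 km/h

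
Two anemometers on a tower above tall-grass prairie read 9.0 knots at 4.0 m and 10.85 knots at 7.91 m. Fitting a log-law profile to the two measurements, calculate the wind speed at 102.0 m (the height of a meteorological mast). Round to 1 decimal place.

Log law: V ∝ ln(z/z₀). From the pair, with r = V₁/V₂ = 0.82949,
ln z₀ = (ln z₁ − r·ln z₂)/(1 − r) = (1.3863 − 0.82949×2.0681)/0.17051 = -1.9307 → z₀ = 0.1450 m
V₃ = V₁ · ln(z₃/z₀)/ln(z₁/z₀) = 9.0 × 6.5557/3.3170 = 17.7874 knots

17.8 knots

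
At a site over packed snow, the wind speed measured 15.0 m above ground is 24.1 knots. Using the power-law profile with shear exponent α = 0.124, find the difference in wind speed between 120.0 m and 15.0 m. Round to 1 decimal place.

7.1 knots

Power law: V₂ = V₁ · (z₂/z₁)^α = 24.1 × (8.0000)^0.124 = 31.1889 knots
ΔV = 31.1889 − 24.1 = 7.0889 knots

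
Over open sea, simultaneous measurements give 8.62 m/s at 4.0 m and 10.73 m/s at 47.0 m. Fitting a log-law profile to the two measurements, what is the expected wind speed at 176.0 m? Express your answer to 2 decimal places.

Log law: V ∝ ln(z/z₀). From the pair, with r = V₁/V₂ = 0.80336,
ln z₀ = (ln z₁ − r·ln z₂)/(1 − r) = (1.3863 − 0.80336×3.8501)/0.19664 = -8.6793 → z₀ = 0.0001701 m
V₃ = V₁ · ln(z₃/z₀)/ln(z₁/z₀) = 8.62 × 13.8498/10.0656 = 11.8607 m/s

11.86 m/s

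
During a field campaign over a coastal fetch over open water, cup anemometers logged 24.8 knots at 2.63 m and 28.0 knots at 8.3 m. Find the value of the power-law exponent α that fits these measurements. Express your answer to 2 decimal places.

Power law: V₂/V₁ = (z₂/z₁)^α ⇒ α = ln(V₂/V₁) / ln(z₂/z₁)
α = ln(28.0/24.8) / ln(8.3/2.63) = ln(1.1290) / ln(3.1559)
  = 0.12136 / 1.14927 = 0.10560

α ≈ 0.11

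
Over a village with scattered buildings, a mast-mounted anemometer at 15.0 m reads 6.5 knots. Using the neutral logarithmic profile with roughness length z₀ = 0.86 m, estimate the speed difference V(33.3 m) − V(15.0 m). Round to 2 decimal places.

Log law: V₂ = V₁ · ln(z₂/z₀)/ln(z₁/z₀) = 6.5 × 3.6564/2.8589 = 8.3132 knots
ΔV = 8.3132 − 6.5 = 1.8132 knots

1.81 knots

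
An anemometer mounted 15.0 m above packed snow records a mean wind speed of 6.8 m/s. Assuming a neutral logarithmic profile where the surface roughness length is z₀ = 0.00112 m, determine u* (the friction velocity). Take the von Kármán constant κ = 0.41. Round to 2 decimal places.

u* ≈ 0.29 m/s

Log law: V(z) = (u*/κ) · ln(z/z₀) ⇒ u* = κ · V / ln(z/z₀)
u* = 0.41 × 6.8 / ln(15.0/0.00112) = 0.41 × 6.8 / 9.5025
   = 2.7880 / 9.5025 = 0.2934 m/s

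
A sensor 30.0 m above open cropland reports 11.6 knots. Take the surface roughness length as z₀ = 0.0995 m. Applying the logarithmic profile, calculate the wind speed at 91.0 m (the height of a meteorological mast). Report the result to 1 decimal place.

13.9 knots

Log law: V(z) ∝ ln(z/z₀), so V₂/V₁ = ln(z₂/z₀) / ln(z₁/z₀).
ln(91.0/0.0995) = 6.8185, ln(30.0/0.0995) = 5.7088
V₂ = 11.6 × 6.8185/5.7088 = 11.6 × 1.1944 = 13.8548 knots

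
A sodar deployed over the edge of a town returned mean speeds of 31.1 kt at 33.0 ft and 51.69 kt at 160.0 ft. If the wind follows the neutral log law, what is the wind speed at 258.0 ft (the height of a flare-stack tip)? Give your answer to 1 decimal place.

57.9 kt

Log law: V ∝ ln(z/z₀). From the pair, with r = V₁/V₂ = 0.60166,
ln z₀ = (ln z₁ − r·ln z₂)/(1 − r) = (3.4965 − 0.60166×5.0752)/0.39834 = 1.1120 → z₀ = 3.041 ft
V₃ = V₁ · ln(z₃/z₀)/ln(z₁/z₀) = 31.1 × 4.4409/2.3845 = 57.9216 kt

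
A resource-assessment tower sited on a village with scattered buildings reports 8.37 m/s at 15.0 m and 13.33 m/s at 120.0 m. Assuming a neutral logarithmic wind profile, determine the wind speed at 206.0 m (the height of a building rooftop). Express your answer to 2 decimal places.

14.62 m/s

Log law: V ∝ ln(z/z₀). From the pair, with r = V₁/V₂ = 0.62791,
ln z₀ = (ln z₁ − r·ln z₂)/(1 − r) = (2.7081 − 0.62791×4.7875)/0.37209 = -0.8010 → z₀ = 0.4489 m
V₃ = V₁ · ln(z₃/z₀)/ln(z₁/z₀) = 8.37 × 6.1289/3.5091 = 14.6190 m/s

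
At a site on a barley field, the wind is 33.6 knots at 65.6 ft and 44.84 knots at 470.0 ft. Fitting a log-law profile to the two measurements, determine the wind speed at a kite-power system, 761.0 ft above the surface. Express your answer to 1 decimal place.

47.6 knots

Log law: V ∝ ln(z/z₀). From the pair, with r = V₁/V₂ = 0.74933,
ln z₀ = (ln z₁ − r·ln z₂)/(1 − r) = (4.1836 − 0.74933×6.1527)/0.25067 = -1.7029 → z₀ = 0.1822 ft
V₃ = V₁ · ln(z₃/z₀)/ln(z₁/z₀) = 33.6 × 8.3375/5.8864 = 47.5907 knots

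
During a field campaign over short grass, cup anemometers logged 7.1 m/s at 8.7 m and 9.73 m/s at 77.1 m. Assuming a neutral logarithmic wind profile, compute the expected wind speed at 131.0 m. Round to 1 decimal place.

10.4 m/s

Log law: V ∝ ln(z/z₀). From the pair, with r = V₁/V₂ = 0.72970,
ln z₀ = (ln z₁ − r·ln z₂)/(1 − r) = (2.1633 − 0.72970×4.3451)/0.27030 = -3.7267 → z₀ = 0.02407 m
V₃ = V₁ · ln(z₃/z₀)/ln(z₁/z₀) = 7.1 × 8.6019/5.8900 = 10.3690 m/s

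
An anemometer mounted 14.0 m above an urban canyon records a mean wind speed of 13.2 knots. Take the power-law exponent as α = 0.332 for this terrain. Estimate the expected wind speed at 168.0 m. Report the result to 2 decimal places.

30.12 knots

Power-law profile: V₂ = V₁ · (z₂/z₁)^α
V₂ = 13.2 × (168.0/14.0)^0.332 = 13.2 × (12.0000)^0.332
    = 13.2 × 2.2819 = 30.1205 knots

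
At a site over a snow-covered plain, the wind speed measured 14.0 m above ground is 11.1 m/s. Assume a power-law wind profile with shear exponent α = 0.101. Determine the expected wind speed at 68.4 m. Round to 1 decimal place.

Power-law profile: V₂ = V₁ · (z₂/z₁)^α
V₂ = 11.1 × (68.4/14.0)^0.101 = 11.1 × (4.8857)^0.101
    = 11.1 × 1.1738 = 13.0288 m/s

13.0 m/s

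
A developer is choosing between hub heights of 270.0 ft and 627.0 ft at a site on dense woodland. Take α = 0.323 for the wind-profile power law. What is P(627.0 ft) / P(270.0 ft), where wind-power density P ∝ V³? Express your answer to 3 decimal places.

2.262

Speed ratio: V_B/V_A = (z_B/z_A)^α = (627.0/270.0)^0.323 = (2.3222)^0.323 = 1.31276
Power-density ratio: P_B/P_A = (V_B/V_A)³ = (1.31276)³ = 2.26236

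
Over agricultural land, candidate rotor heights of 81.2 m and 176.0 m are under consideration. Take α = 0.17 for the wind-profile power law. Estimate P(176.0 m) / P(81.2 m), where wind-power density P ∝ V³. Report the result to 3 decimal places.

1.484

Speed ratio: V_B/V_A = (z_B/z_A)^α = (176.0/81.2)^0.17 = (2.1675)^0.17 = 1.14055
Power-density ratio: P_B/P_A = (V_B/V_A)³ = (1.14055)³ = 1.48367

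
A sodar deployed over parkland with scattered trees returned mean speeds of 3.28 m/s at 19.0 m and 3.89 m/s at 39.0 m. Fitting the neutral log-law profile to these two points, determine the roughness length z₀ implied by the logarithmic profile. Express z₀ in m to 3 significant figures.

z₀ ≈ 0.398 m

Log law: V(z) ∝ ln(z/z₀). With r = V₁/V₂ = 3.28/3.89 = 0.84319,
r · ln(z₂/z₀) = ln(z₁/z₀) ⇒ ln z₀ = (ln z₁ − r·ln z₂)/(1 − r)
ln z₀ = (2.94444 − 0.84319×3.66356) / 0.15681 = -0.9223
z₀ = exp(-0.9223) = 0.3976 m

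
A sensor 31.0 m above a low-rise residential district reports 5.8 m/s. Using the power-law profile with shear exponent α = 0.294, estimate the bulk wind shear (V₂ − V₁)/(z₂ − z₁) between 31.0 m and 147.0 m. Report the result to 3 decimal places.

Power law: V₂ = V₁ · (z₂/z₁)^α = 5.8 × (4.7419)^0.294 = 9.1656 m/s
ΔV/Δz = (9.1656 − 5.8)/(147.0 − 31.0) = 3.3656/116.0000 = 0.02901 m/s/m

0.029 m/s/m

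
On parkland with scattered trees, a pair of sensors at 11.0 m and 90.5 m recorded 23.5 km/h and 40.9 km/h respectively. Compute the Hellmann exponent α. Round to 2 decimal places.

α ≈ 0.26

Power law: V₂/V₁ = (z₂/z₁)^α ⇒ α = ln(V₂/V₁) / ln(z₂/z₁)
α = ln(40.9/23.5) / ln(90.5/11.0) = ln(1.7404) / ln(8.2273)
  = 0.55413 / 2.10745 = 0.26294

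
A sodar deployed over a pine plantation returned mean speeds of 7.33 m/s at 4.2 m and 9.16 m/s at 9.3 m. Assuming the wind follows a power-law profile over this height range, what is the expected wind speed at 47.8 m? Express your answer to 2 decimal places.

First find α: α = ln(V₂/V₁)/ln(z₂/z₁) = ln(9.16/7.33)/ln(9.3/4.2) = 0.22287/0.79493 = 0.2804
Extrapolate from 9.3 m to 47.8 m: V₃ = 9.16 × (47.8/9.3)^0.2804 = 9.16 × 1.5824 = 14.4950 m/s

14.50 m/s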